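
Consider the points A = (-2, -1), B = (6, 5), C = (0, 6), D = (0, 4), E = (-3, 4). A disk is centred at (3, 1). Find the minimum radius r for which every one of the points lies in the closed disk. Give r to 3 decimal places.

The required radius is the distance from (3, 1) to the farthest point.
Squared distances: 29, 25, 34, 18, 45.
Maximum is 45, attained at E.
r = √45 ≈ 6.708.

6.708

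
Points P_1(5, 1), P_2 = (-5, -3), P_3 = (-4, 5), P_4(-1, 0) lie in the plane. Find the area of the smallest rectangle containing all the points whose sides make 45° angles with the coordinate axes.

91

In coordinates u = x + y, v = x − y the rectangle is axis-aligned; the map (x,y)→(u,v) scales areas by 2.
u-values: 6, -8, 1, -1; range = 6 − (-8) = 14.
v-values: 4, -2, -9, -1; range = 4 − (-9) = 13.
Area = (14 × 13) / 2 = 91.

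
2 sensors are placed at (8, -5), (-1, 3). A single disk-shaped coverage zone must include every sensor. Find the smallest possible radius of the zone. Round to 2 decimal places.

The smallest circle enclosing two points has them as diameter endpoints.
Centre = midpoint = (3.5, -1); r² = |(8, -5)−(-1, 3)|²/4 = 145/4 = 36.25.
r = √(36.25) ≈ 6.02.

6.02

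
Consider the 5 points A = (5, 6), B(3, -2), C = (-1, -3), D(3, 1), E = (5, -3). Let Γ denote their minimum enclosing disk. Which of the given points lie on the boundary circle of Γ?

The farthest pair is A–C with squared distance 117. The circle on this segment as diameter has centre (2, 1.5) and r² = 117/4 = 29.25.
Check B: distance² to centre = 13.25 ≤ 29.25, so it lies inside.
All remaining points lie in this disk, and no smaller disk contains both endpoints, so this is the minimum enclosing circle.
The points at distance exactly r from the centre are A, C, E — 3 points.

A, C, E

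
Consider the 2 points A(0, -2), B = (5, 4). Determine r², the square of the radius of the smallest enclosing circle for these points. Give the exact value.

The smallest circle enclosing two points has them as diameter endpoints.
Centre = midpoint = (2.5, 1); r² = |AB|²/4 = 61/4 = 15.25.

15.25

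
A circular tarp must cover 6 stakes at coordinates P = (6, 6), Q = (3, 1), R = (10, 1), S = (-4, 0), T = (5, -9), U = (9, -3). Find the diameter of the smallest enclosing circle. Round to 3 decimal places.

By Welzl's lemma the MEC is supported by two points (diametrically opposite) or three points (on a circumcircle).
The minimum enclosing circle is determined by three boundary points: P, S, T.
Their circumcentre is (3.625, -1.375) with r² = 60.03125.
The farthest remaining point R is at distance² 46.28125 ≤ 60.03125.
Diameter = 2r = 2√(60.03125) ≈ 15.496.

15.496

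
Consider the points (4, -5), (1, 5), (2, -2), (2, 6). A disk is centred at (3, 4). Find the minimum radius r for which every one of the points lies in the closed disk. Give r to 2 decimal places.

9.06

The required radius is the distance from (3, 4) to the farthest point.
Squared distances: 82, 5, 37, 5.
Maximum is 82, attained at (4, -5).
r = √82 ≈ 9.06.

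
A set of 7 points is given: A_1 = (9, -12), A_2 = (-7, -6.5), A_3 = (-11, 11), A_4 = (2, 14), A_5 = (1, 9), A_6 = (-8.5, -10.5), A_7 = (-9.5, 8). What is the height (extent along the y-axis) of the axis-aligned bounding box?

max y = 14, min y = -12, so height = 26.

26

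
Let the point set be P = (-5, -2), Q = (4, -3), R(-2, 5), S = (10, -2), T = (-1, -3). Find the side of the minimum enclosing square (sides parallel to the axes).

The bounding box has width 15 and height 8.
An axis-aligned square enclosing the set must have side ≥ max(width, height).
So the minimum side is max(15, 8) = 15.

15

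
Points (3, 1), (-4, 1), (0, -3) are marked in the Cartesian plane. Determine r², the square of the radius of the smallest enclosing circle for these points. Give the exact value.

12.5

Call the three points A, B, C in the order given.
Side lengths²: AB² = 49, AC² = 25, BC² = 32.
Since AB² = 49 < 32 + 25 = 57, the triangle is acute, so the smallest enclosing circle is the circumcircle.
Circumcentre = (-0.5, 0.5), r² = 12.5.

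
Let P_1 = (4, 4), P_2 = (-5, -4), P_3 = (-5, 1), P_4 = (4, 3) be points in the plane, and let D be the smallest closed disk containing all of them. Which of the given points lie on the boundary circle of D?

P_1, P_2

The farthest pair is P_1–P_2 with squared distance 145. The circle on this segment as diameter has centre (-0.5, 0) and r² = 145/4 = 36.25.
Check P_3: distance² to centre = 21.25 ≤ 36.25, so it lies inside.
All remaining points lie in this disk, and no smaller disk contains both endpoints, so this is the minimum enclosing circle.
The points at distance exactly r from the centre are P_1, P_2 — 2 points.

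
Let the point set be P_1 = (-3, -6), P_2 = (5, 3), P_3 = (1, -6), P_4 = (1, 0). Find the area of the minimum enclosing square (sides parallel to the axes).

81

The bounding box has width 8 and height 9.
An axis-aligned square enclosing the set must have side ≥ max(width, height).
So the minimum side is max(8, 9) = 9.
Area = 9² = 81.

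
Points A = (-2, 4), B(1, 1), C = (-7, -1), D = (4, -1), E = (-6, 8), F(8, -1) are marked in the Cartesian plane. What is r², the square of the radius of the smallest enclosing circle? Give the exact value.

By Welzl's lemma the MEC is supported by two points (diametrically opposite) or three points (on a circumcircle).
The minimum enclosing circle is determined by three boundary points: C, E, F.
Their circumcentre is (0.5, 49/18) with r² = 11357/162.
The farthest remaining point D is at distance² 4229/162 ≤ 11357/162.

11357/162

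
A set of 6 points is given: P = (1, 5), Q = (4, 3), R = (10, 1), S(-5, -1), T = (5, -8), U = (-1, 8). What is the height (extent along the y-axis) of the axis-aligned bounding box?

16

max y = 8, min y = -8, so height = 16.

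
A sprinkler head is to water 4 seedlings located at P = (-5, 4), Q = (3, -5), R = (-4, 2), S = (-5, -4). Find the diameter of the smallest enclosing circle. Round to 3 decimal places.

12.042

The farthest pair is P–Q with squared distance 145. The circle on this segment as diameter has centre (-1, -0.5) and r² = 145/4 = 36.25.
Check R: distance² to centre = 15.25 ≤ 36.25, so it lies inside.
All remaining points lie in this disk, and no smaller disk contains both endpoints, so this is the minimum enclosing circle.
Diameter = 2r = 2√(36.25) ≈ 12.042.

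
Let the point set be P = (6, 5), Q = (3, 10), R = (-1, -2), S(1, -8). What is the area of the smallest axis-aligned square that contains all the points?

The bounding box has width 7 and height 18.
An axis-aligned square enclosing the set must have side ≥ max(width, height).
So the minimum side is max(7, 18) = 18.
Area = 18² = 324.

324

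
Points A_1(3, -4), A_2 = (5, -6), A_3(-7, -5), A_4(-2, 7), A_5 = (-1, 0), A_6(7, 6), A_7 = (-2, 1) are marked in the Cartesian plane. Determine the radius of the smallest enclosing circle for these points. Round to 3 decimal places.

8.902

The minimum enclosing circle of a finite set is fixed by two of the points (as a diameter) or three (as a circumcircle).
The farthest pair is A_3–A_6 with squared distance 317. The circle on this segment as diameter has centre (0, 0.5) and r² = 317/4 = 79.25.
Check A_1: distance² to centre = 29.25 ≤ 79.25, so it lies inside.
All remaining points lie in this disk, and no smaller disk contains both endpoints, so this is the minimum enclosing circle.
r = √(79.25) ≈ 8.902.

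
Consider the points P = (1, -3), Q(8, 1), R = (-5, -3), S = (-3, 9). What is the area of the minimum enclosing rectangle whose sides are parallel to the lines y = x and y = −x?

161.5

In coordinates u = x + y, v = x − y the rectangle is axis-aligned; the map (x,y)→(u,v) scales areas by 2.
u-values: -2, 9, -8, 6; range = 9 − (-8) = 17.
v-values: 4, 7, -2, -12; range = 7 − (-12) = 19.
Area = (17 × 19) / 2 = 161.5.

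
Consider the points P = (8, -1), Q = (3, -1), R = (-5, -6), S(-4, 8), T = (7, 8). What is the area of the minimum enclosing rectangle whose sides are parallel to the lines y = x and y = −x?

In coordinates u = x + y, v = x − y the rectangle is axis-aligned; the map (x,y)→(u,v) scales areas by 2.
u-values: 7, 2, -11, 4, 15; range = 15 − (-11) = 26.
v-values: 9, 4, 1, -12, -1; range = 9 − (-12) = 21.
Area = (26 × 21) / 2 = 273.

273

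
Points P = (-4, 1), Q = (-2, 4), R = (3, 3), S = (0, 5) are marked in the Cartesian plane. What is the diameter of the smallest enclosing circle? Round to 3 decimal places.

A smallest enclosing disk is always determined by at most three of the input points on its boundary.
The farthest pair is P–R with squared distance 53. The circle on this segment as diameter has centre (-0.5, 2) and r² = 53/4 = 13.25.
Check Q: distance² to centre = 6.25 ≤ 13.25, so it lies inside.
All remaining points lie in this disk, and no smaller disk contains both endpoints, so this is the minimum enclosing circle.
Diameter = 2r = 2√(13.25) ≈ 7.280.

7.280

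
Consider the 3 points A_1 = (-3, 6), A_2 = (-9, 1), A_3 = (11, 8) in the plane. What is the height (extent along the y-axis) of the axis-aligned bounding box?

7

max y = 8, min y = 1, so height = 7.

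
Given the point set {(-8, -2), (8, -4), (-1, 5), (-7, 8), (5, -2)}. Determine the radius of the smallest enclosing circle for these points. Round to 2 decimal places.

9.60

By Welzl's lemma the MEC is supported by two points (diametrically opposite) or three points (on a circumcircle).
The farthest pair is (8, -4)–(-7, 8) with squared distance 369. The circle on this segment as diameter has centre (0.5, 2) and r² = 369/4 = 92.25.
Check (-8, -2): distance² to centre = 88.25 ≤ 92.25, so it lies inside.
All remaining points lie in this disk, and no smaller disk contains both endpoints, so this is the minimum enclosing circle.
r = √(92.25) ≈ 9.60.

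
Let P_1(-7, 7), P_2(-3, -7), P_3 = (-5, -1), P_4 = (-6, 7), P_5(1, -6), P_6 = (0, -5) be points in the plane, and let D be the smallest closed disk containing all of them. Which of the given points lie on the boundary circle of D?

P_1, P_5

The minimum enclosing circle of a finite set is fixed by two of the points (as a diameter) or three (as a circumcircle).
The farthest pair is P_1–P_5 with squared distance 233. The circle on this segment as diameter has centre (-3, 0.5) and r² = 233/4 = 58.25.
Check P_2: distance² to centre = 56.25 ≤ 58.25, so it lies inside.
All remaining points lie in this disk, and no smaller disk contains both endpoints, so this is the minimum enclosing circle.
The points at distance exactly r from the centre are P_1, P_5 — 2 points.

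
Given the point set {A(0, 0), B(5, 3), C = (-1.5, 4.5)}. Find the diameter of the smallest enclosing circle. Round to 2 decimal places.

Side lengths²: AB² = 34, AC² = 22.5, BC² = 44.5.
Since BC² = 44.5 < 34 + 22.5 = 56.5, the triangle is acute, so the smallest enclosing circle is the circumcircle.
Circumcentre = (19/12, 109/36), r² = 7565/648.
Diameter = 2r = 2√(7565/648) ≈ 6.83.

6.83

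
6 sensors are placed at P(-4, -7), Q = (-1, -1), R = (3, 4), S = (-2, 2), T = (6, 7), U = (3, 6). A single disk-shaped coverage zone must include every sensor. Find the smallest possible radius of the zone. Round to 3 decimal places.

8.602

A smallest enclosing disk is always determined by at most three of the input points on its boundary.
The farthest pair is P–T with squared distance 296. The circle on this segment as diameter has centre (1, 0) and r² = 296/4 = 74.
Check Q: distance² to centre = 5 ≤ 74, so it lies inside.
All remaining points lie in this disk, and no smaller disk contains both endpoints, so this is the minimum enclosing circle.
r = √74 ≈ 8.602.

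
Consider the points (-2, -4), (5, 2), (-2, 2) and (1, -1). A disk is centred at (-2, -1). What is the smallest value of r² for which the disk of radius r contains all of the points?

The required radius is the distance from (-2, -1) to the farthest point.
Squared distances: 9, 58, 9, 9.
Maximum is 58, attained at (5, 2).

58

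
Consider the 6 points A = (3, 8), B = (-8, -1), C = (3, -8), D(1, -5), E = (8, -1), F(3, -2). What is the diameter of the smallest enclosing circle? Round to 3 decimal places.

16.846

By Welzl's lemma the MEC is supported by two points (diametrically opposite) or three points (on a circumcircle).
The minimum enclosing circle is determined by three boundary points: A, B, C.
Their circumcentre is (4/11, 0) with r² = 8585/121.
The farthest remaining point E is at distance² 7177/121 ≤ 8585/121.
Diameter = 2r = 2√(8585/121) ≈ 16.846.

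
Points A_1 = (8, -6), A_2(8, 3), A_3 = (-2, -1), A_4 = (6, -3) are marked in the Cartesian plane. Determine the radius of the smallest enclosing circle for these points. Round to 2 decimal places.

The minimum enclosing circle of a finite set is fixed by two of the points (as a diameter) or three (as a circumcircle).
The minimum enclosing circle is determined by three boundary points: A_1, A_2, A_3.
Their circumcentre is (4, -1.5) with r² = 36.25.
The farthest remaining point A_4 is at distance² 6.25 ≤ 36.25.
r = √(36.25) ≈ 6.02.

6.02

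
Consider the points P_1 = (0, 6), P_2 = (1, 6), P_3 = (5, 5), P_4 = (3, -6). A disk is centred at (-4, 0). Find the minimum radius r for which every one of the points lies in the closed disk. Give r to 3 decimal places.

10.296

The required radius is the distance from (-4, 0) to the farthest point.
Squared distances: 52, 61, 106, 85.
Maximum is 106, attained at P_3.
r = √106 ≈ 10.296.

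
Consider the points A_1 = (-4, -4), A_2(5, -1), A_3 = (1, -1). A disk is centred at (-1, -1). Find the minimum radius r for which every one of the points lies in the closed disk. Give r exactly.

6

The required radius is the distance from (-1, -1) to the farthest point.
Squared distances: 18, 36, 4.
Maximum is 36, attained at A_2.
r = √36 = 6.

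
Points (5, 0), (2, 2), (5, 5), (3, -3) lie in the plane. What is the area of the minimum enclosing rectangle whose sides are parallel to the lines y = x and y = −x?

In coordinates u = x + y, v = x − y the rectangle is axis-aligned; the map (x,y)→(u,v) scales areas by 2.
u-values: 5, 4, 10, 0; range = 10 − 0 = 10.
v-values: 5, 0, 0, 6; range = 6 − 0 = 6.
Area = (10 × 6) / 2 = 30.

30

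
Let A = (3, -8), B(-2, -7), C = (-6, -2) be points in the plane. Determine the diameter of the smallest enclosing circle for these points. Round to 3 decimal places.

Side lengths²: AB² = 26, AC² = 117, BC² = 41.
Since AC² = 117 ≥ 41 + 26 = 67, the angle opposite AC is not acute, so the smallest enclosing circle has AC as diameter.
Centre = midpoint of AC = (-1.5, -5), r² = 117/4 = 29.25.
Diameter = 2r = 2√(29.25) ≈ 10.817.

10.817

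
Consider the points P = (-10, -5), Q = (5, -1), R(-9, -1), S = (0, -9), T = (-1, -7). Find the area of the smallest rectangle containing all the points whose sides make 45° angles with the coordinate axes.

In coordinates u = x + y, v = x − y the rectangle is axis-aligned; the map (x,y)→(u,v) scales areas by 2.
u-values: -15, 4, -10, -9, -8; range = 4 − (-15) = 19.
v-values: -5, 6, -8, 9, 6; range = 9 − (-8) = 17.
Area = (19 × 17) / 2 = 161.5.

161.5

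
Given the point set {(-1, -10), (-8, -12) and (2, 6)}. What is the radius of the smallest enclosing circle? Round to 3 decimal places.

Call the three points A, B, C in the order given.
Side lengths²: AB² = 53, AC² = 265, BC² = 424.
Since BC² = 424 ≥ 265 + 53 = 318, the angle opposite BC is not acute, so the smallest enclosing circle has BC as diameter.
Centre = midpoint of BC = (-3, -3), r² = 424/4 = 106.
r = √106 ≈ 10.296.

10.296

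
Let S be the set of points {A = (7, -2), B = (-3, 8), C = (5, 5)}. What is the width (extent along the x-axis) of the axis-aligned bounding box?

10

max x = 7, min x = -3, so width = 10.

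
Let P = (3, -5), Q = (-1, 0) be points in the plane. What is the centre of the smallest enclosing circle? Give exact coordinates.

The smallest circle enclosing two points has them as diameter endpoints.
Centre = midpoint = (1, -2.5); r² = |PQ|²/4 = 41/4 = 10.25.
Centre = (1, -2.5).

(1, -2.5)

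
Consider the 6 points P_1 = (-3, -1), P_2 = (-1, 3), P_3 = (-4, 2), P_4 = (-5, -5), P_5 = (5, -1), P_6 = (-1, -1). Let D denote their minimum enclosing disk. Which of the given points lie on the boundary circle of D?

P_3, P_4, P_5

By Welzl's lemma the MEC is supported by two points (diametrically opposite) or three points (on a circumcircle).
The minimum enclosing circle is determined by three boundary points: P_3, P_4, P_5.
Their circumcentre is (-4/11, -23/11) with r² = 3625/121.
The farthest remaining point P_2 is at distance² 3185/121 ≤ 3625/121.
The points at distance exactly r from the centre are P_3, P_4, P_5 — 3 points.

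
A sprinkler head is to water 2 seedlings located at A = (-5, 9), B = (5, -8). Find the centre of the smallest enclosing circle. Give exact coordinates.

The smallest circle enclosing two points has them as diameter endpoints.
Centre = midpoint = (0, 0.5); r² = |AB|²/4 = 389/4 = 97.25.
Centre = (0, 0.5).

(0, 0.5)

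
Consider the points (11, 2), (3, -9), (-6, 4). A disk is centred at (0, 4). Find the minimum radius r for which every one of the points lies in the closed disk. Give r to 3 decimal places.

The required radius is the distance from (0, 4) to the farthest point.
Squared distances: 125, 178, 36.
Maximum is 178, attained at (3, -9).
r = √178 ≈ 13.342.

13.342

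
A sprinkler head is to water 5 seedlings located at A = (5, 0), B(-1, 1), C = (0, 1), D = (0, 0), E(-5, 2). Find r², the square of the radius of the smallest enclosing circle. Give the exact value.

26

The minimum enclosing circle of a finite set is fixed by two of the points (as a diameter) or three (as a circumcircle).
The farthest pair is A–E with squared distance 104. The circle on this segment as diameter has centre (0, 1) and r² = 104/4 = 26.
Check B: distance² to centre = 1 ≤ 26, so it lies inside.
All remaining points lie in this disk, and no smaller disk contains both endpoints, so this is the minimum enclosing circle.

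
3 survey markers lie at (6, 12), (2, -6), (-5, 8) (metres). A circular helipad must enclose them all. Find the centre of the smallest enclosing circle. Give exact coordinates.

(77/26, 42/13)

Call the three points A, B, C in the order given.
Side lengths²: AB² = 340, AC² = 137, BC² = 245.
Since AB² = 340 < 245 + 137 = 382, the triangle is acute, so the smallest enclosing circle is the circumcircle.
Circumcentre = (77/26, 42/13), r² = 58225/676.
Centre = (77/26, 42/13).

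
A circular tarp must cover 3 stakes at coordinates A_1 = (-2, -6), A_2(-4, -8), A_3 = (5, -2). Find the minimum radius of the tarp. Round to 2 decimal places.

Side lengths²: A_1A_2² = 8, A_1A_3² = 65, A_2A_3² = 117.
Since A_2A_3² = 117 ≥ 65 + 8 = 73, the angle opposite A_2A_3 is not acute, so the smallest enclosing circle has A_2A_3 as diameter.
Centre = midpoint of A_2A_3 = (0.5, -5), r² = 117/4 = 29.25.
r = √(29.25) ≈ 5.41.

5.41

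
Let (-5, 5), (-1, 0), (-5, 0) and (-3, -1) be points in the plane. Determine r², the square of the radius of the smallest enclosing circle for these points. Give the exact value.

By Welzl's lemma the MEC is supported by two points (diametrically opposite) or three points (on a circumcircle).
The minimum enclosing circle is determined by three boundary points: (-5, 5), (-1, 0), (-3, -1).
Their circumcentre is (-47/14, 31/14) with r² = 1025/98.
The farthest remaining point (-5, 0) is at distance² 745/98 ≤ 1025/98.

1025/98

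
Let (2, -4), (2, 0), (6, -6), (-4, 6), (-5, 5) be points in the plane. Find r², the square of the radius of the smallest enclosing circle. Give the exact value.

61

A smallest enclosing disk is always determined by at most three of the input points on its boundary.
The farthest pair is (6, -6)–(-4, 6) with squared distance 244. The circle on this segment as diameter has centre (1, 0) and r² = 244/4 = 61.
Check (2, -4): distance² to centre = 17 ≤ 61, so it lies inside.
All remaining points lie in this disk, and no smaller disk contains both endpoints, so this is the minimum enclosing circle.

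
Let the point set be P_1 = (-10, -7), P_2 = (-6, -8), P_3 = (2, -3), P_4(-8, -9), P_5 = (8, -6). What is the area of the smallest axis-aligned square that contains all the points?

324

The bounding box has width 18 and height 6.
An axis-aligned square enclosing the set must have side ≥ max(width, height).
So the minimum side is max(18, 6) = 18.
Area = 18² = 324.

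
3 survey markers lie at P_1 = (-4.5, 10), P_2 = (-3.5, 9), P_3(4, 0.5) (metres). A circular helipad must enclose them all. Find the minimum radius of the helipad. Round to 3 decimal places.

6.374

Side lengths²: P_1P_2² = 2, P_1P_3² = 162.5, P_2P_3² = 128.5.
Since P_1P_3² = 162.5 ≥ 128.5 + 2 = 130.5, the angle opposite P_1P_3 is not acute, so the smallest enclosing circle has P_1P_3 as diameter.
Centre = midpoint of P_1P_3 = (-0.25, 5.25), r² = 162.5/4 = 40.625.
r = √(40.625) ≈ 6.374.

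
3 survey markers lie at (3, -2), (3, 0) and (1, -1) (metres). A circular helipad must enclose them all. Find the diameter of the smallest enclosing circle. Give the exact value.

2.5

Call the three points A, B, C in the order given.
Side lengths²: AB² = 4, AC² = 5, BC² = 5.
Since BC² = 5 < 5 + 4 = 9, the triangle is acute, so the smallest enclosing circle is the circumcircle.
Circumcentre = (2.25, -1), r² = 1.5625.
Diameter = 2r = 2√(1.5625) = 2.5.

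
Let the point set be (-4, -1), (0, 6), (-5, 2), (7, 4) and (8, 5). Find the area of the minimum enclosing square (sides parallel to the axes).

The bounding box has width 13 and height 7.
An axis-aligned square enclosing the set must have side ≥ max(width, height).
So the minimum side is max(13, 7) = 13.
Area = 13² = 169.

169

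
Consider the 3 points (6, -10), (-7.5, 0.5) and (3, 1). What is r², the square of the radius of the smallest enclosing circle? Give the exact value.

Call the three points A, B, C in the order given.
Side lengths²: AB² = 292.5, AC² = 130, BC² = 110.5.
Since AB² = 292.5 ≥ 130 + 110.5 = 240.5, the angle opposite AB is not acute, so the smallest enclosing circle has AB as diameter.
Centre = midpoint of AB = (-0.75, -4.75), r² = 292.5/4 = 73.125.

73.125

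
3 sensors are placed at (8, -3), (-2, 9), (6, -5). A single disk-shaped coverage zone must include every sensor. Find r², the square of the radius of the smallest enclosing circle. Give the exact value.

Call the three points A, B, C in the order given.
Side lengths²: AB² = 244, AC² = 8, BC² = 260.
Since BC² = 260 ≥ 244 + 8 = 252, the angle opposite BC is not acute, so the smallest enclosing circle has BC as diameter.
Centre = midpoint of BC = (2, 2), r² = 260/4 = 65.

65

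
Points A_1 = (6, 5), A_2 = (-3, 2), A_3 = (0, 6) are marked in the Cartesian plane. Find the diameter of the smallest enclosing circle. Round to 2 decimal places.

9.49

Side lengths²: A_1A_2² = 90, A_1A_3² = 37, A_2A_3² = 25.
Since A_1A_2² = 90 ≥ 37 + 25 = 62, the angle opposite A_1A_2 is not acute, so the smallest enclosing circle has A_1A_2 as diameter.
Centre = midpoint of A_1A_2 = (1.5, 3.5), r² = 90/4 = 22.5.
Diameter = 2r = 2√(22.5) ≈ 9.49.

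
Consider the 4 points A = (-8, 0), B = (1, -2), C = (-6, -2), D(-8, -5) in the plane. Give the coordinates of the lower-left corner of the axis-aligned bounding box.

x-range [-8, 1], y-range [-5, 0].
The lower-left corner is (-8, -5).

(-8, -5)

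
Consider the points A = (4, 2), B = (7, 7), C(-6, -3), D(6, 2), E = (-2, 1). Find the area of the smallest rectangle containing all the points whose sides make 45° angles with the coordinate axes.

80.5

In coordinates u = x + y, v = x − y the rectangle is axis-aligned; the map (x,y)→(u,v) scales areas by 2.
u-values: 6, 14, -9, 8, -1; range = 14 − (-9) = 23.
v-values: 2, 0, -3, 4, -3; range = 4 − (-3) = 7.
Area = (23 × 7) / 2 = 80.5.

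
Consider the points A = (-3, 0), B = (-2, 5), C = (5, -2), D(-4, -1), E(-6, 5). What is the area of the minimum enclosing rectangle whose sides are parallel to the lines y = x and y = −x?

In coordinates u = x + y, v = x − y the rectangle is axis-aligned; the map (x,y)→(u,v) scales areas by 2.
u-values: -3, 3, 3, -5, -1; range = 3 − (-5) = 8.
v-values: -3, -7, 7, -3, -11; range = 7 − (-11) = 18.
Area = (8 × 18) / 2 = 72.

72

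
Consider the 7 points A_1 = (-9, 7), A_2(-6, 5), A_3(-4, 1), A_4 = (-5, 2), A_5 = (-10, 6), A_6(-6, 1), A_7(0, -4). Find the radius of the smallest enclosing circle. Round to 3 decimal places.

7.106

The minimum enclosing circle of a finite set is fixed by two of the points (as a diameter) or three (as a circumcircle).
The farthest pair is A_1–A_7 with squared distance 202. The circle on this segment as diameter has centre (-4.5, 1.5) and r² = 202/4 = 50.5.
Check A_2: distance² to centre = 14.5 ≤ 50.5, so it lies inside.
All remaining points lie in this disk, and no smaller disk contains both endpoints, so this is the minimum enclosing circle.
r = √(50.5) ≈ 7.106.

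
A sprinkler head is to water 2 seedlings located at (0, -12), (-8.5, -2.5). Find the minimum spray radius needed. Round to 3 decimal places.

The smallest circle enclosing two points has them as diameter endpoints.
Centre = midpoint = (-4.25, -7.25); r² = |(0, -12)−(-8.5, -2.5)|²/4 = 162.5/4 = 40.625.
r = √(40.625) ≈ 6.374.

6.374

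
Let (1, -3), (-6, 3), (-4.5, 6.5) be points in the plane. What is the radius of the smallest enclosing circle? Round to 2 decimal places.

Call the three points A, B, C in the order given.
Side lengths²: AB² = 85, AC² = 120.5, BC² = 14.5.
Since AC² = 120.5 ≥ 85 + 14.5 = 99.5, the angle opposite AC is not acute, so the smallest enclosing circle has AC as diameter.
Centre = midpoint of AC = (-1.75, 1.75), r² = 120.5/4 = 30.125.
r = √(30.125) ≈ 5.49.

5.49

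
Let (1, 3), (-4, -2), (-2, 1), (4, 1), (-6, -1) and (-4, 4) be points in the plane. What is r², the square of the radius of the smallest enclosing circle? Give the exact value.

The minimum enclosing circle of a finite set is fixed by two of the points (as a diameter) or three (as a circumcircle).
The farthest pair is (4, 1)–(-6, -1) with squared distance 104. The circle on this segment as diameter has centre (-1, 0) and r² = 104/4 = 26.
Check (1, 3): distance² to centre = 13 ≤ 26, so it lies inside.
All remaining points lie in this disk, and no smaller disk contains both endpoints, so this is the minimum enclosing circle.

26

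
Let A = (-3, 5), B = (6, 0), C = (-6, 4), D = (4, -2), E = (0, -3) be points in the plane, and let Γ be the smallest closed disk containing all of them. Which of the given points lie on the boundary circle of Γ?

A smallest enclosing disk is always determined by at most three of the input points on its boundary.
The farthest pair is B–C with squared distance 160. The circle on this segment as diameter has centre (0, 2) and r² = 160/4 = 40.
Check A: distance² to centre = 18 ≤ 40, so it lies inside.
All remaining points lie in this disk, and no smaller disk contains both endpoints, so this is the minimum enclosing circle.
The points at distance exactly r from the centre are B, C — 2 points.

B, C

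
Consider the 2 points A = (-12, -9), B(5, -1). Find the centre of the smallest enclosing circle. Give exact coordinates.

(-3.5, -5)

The smallest circle enclosing two points has them as diameter endpoints.
Centre = midpoint = (-3.5, -5); r² = |AB|²/4 = 353/4 = 88.25.
Centre = (-3.5, -5).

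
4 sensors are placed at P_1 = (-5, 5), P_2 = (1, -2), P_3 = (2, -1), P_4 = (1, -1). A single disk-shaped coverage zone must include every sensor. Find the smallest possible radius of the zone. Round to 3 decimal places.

The minimum enclosing circle of a finite set is fixed by two of the points (as a diameter) or three (as a circumcircle).
The minimum enclosing circle is determined by three boundary points: P_1, P_2, P_3.
Their circumcentre is (-45/26, 45/26) with r² = 7225/338.
The farthest remaining point P_4 is at distance² 5041/338 ≤ 7225/338.
r = √(7225/338) ≈ 4.623.

4.623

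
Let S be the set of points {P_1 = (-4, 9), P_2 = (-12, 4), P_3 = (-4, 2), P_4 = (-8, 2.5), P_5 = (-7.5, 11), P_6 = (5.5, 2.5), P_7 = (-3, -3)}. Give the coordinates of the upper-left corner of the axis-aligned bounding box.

x-range [-12, 5.5], y-range [-3, 11].
The upper-left corner is (-12, 11).

(-12, 11)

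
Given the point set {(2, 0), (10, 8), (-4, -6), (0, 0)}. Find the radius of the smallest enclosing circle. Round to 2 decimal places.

By Welzl's lemma the MEC is supported by two points (diametrically opposite) or three points (on a circumcircle).
The farthest pair is (10, 8)–(-4, -6) with squared distance 392. The circle on this segment as diameter has centre (3, 1) and r² = 392/4 = 98.
Check (2, 0): distance² to centre = 2 ≤ 98, so it lies inside.
All remaining points lie in this disk, and no smaller disk contains both endpoints, so this is the minimum enclosing circle.
r = √98 ≈ 9.90.

9.90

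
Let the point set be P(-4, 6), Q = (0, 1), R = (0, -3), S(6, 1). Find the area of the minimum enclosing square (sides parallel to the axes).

The bounding box has width 10 and height 9.
An axis-aligned square enclosing the set must have side ≥ max(width, height).
So the minimum side is max(10, 9) = 10.
Area = 10² = 100.

100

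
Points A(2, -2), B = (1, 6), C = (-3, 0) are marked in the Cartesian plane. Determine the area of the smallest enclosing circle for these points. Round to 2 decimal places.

53.31

Side lengths²: AB² = 65, AC² = 29, BC² = 52.
Since AB² = 65 < 52 + 29 = 81, the triangle is acute, so the smallest enclosing circle is the circumcircle.
Circumcentre = (25/38, 36/19), r² = 24505/1444.
Area = π·r² = π·24505/1444 ≈ 53.31.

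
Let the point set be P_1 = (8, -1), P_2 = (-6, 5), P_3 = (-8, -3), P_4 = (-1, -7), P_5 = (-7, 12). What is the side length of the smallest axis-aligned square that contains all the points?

The bounding box has width 16 and height 19.
An axis-aligned square enclosing the set must have side ≥ max(width, height).
So the minimum side is max(16, 19) = 19.

19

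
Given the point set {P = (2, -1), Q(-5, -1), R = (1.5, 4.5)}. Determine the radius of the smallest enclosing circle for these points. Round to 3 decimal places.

4.275

Side lengths²: PQ² = 49, PR² = 30.5, QR² = 72.5.
Since QR² = 72.5 < 49 + 30.5 = 79.5, the triangle is acute, so the smallest enclosing circle is the circumcircle.
Circumcentre = (-1.5, 16/11), r² = 8845/484.
r = √(8845/484) ≈ 4.275.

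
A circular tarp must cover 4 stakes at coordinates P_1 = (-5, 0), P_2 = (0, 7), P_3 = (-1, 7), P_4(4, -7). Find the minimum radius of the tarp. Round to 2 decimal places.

7.43

By Welzl's lemma the MEC is supported by two points (diametrically opposite) or three points (on a circumcircle).
The farthest pair is P_3–P_4 with squared distance 221. The circle on this segment as diameter has centre (1.5, 0) and r² = 221/4 = 55.25.
Check P_1: distance² to centre = 42.25 ≤ 55.25, so it lies inside.
All remaining points lie in this disk, and no smaller disk contains both endpoints, so this is the minimum enclosing circle.
r = √(55.25) ≈ 7.43.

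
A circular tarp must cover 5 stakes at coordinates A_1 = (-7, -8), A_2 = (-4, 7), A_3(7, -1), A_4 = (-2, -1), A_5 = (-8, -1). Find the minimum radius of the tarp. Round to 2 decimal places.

The minimum enclosing circle of a finite set is fixed by two of the points (as a diameter) or three (as a circumcircle).
The minimum enclosing circle is determined by three boundary points: A_1, A_2, A_3.
Their circumcentre is (-29/18, -23/18) with r² = 12025/162.
The farthest remaining point A_5 is at distance² 6625/162 ≤ 12025/162.
r = √(12025/162) ≈ 8.62.

8.62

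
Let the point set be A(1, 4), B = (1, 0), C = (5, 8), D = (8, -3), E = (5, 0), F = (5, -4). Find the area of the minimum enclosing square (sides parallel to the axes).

144

The bounding box has width 7 and height 12.
An axis-aligned square enclosing the set must have side ≥ max(width, height).
So the minimum side is max(7, 12) = 12.
Area = 12² = 144.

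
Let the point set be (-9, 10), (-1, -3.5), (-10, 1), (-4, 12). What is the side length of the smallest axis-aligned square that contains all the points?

15.5

The bounding box has width 9 and height 15.5.
An axis-aligned square enclosing the set must have side ≥ max(width, height).
So the minimum side is max(9, 15.5) = 15.5.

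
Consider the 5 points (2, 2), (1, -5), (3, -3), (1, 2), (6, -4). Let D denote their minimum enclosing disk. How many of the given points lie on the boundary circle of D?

The minimum enclosing circle is determined by three boundary points: (1, -5), (1, 2), (6, -4).
Their circumcentre is (2.9, -1.5) with r² = 15.86.
The farthest remaining point (2, 2) is at distance² 13.06 ≤ 15.86.
The points at distance exactly r from the centre are (1, -5), (1, 2), (6, -4) — 3 points.

3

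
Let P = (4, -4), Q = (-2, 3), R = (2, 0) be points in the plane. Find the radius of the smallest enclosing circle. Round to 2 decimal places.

Side lengths²: PQ² = 85, PR² = 20, QR² = 25.
Since PQ² = 85 ≥ 25 + 20 = 45, the angle opposite PQ is not acute, so the smallest enclosing circle has PQ as diameter.
Centre = midpoint of PQ = (1, -0.5), r² = 85/4 = 21.25.
r = √(21.25) ≈ 4.61.

4.61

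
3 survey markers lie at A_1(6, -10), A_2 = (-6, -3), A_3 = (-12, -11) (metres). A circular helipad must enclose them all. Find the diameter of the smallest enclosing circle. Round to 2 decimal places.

18.03

Side lengths²: A_1A_2² = 193, A_1A_3² = 325, A_2A_3² = 100.
Since A_1A_3² = 325 ≥ 193 + 100 = 293, the angle opposite A_1A_3 is not acute, so the smallest enclosing circle has A_1A_3 as diameter.
Centre = midpoint of A_1A_3 = (-3, -10.5), r² = 325/4 = 81.25.
Diameter = 2r = 2√(81.25) ≈ 18.03.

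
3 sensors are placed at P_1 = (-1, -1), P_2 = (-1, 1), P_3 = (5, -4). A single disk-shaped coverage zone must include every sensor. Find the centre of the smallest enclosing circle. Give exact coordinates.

(2, -1.5)

Side lengths²: P_1P_2² = 4, P_1P_3² = 45, P_2P_3² = 61.
Since P_2P_3² = 61 ≥ 45 + 4 = 49, the angle opposite P_2P_3 is not acute, so the smallest enclosing circle has P_2P_3 as diameter.
Centre = midpoint of P_2P_3 = (2, -1.5), r² = 61/4 = 15.25.
Centre = (2, -1.5).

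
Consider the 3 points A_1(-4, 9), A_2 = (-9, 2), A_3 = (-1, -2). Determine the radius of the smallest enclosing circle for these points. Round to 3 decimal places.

Side lengths²: A_1A_2² = 74, A_1A_3² = 130, A_2A_3² = 80.
Since A_1A_3² = 130 < 80 + 74 = 154, the triangle is acute, so the smallest enclosing circle is the circumcircle.
Circumcentre = (-64/19, 62/19), r² = 12025/361.
r = √(12025/361) ≈ 5.772.

5.772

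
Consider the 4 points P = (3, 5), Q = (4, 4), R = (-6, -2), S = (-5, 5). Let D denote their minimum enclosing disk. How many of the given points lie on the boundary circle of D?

2

A smallest enclosing disk is always determined by at most three of the input points on its boundary.
The farthest pair is Q–R with squared distance 136. The circle on this segment as diameter has centre (-1, 1) and r² = 136/4 = 34.
Check P: distance² to centre = 32 ≤ 34, so it lies inside.
All remaining points lie in this disk, and no smaller disk contains both endpoints, so this is the minimum enclosing circle.
The points at distance exactly r from the centre are Q, R — 2 points.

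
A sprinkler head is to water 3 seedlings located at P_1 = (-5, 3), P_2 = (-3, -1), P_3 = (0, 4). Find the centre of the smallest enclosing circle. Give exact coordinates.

(-24/11, 21/11)

Side lengths²: P_1P_2² = 20, P_1P_3² = 26, P_2P_3² = 34.
Since P_2P_3² = 34 < 26 + 20 = 46, the triangle is acute, so the smallest enclosing circle is the circumcircle.
Circumcentre = (-24/11, 21/11), r² = 1105/121.
Centre = (-24/11, 21/11).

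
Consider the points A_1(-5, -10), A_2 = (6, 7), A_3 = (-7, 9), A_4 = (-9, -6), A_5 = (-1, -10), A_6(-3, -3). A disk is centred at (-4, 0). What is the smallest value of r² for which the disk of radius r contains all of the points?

The required radius is the distance from (-4, 0) to the farthest point.
Squared distances: 101, 149, 90, 61, 109, 10.
Maximum is 149, attained at A_2.

149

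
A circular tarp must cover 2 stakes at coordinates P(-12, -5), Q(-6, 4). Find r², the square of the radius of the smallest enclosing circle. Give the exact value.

29.25

The smallest circle enclosing two points has them as diameter endpoints.
Centre = midpoint = (-9, -0.5); r² = |PQ|²/4 = 117/4 = 29.25.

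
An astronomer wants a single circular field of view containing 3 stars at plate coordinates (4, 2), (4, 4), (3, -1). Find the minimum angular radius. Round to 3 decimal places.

2.550

Call the three points A, B, C in the order given.
Side lengths²: AB² = 4, AC² = 10, BC² = 26.
Since BC² = 26 ≥ 10 + 4 = 14, the angle opposite BC is not acute, so the smallest enclosing circle has BC as diameter.
Centre = midpoint of BC = (3.5, 1.5), r² = 26/4 = 6.5.
r = √(6.5) ≈ 2.550.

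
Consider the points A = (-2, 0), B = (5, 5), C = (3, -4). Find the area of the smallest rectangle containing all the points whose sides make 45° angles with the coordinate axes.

54

In coordinates u = x + y, v = x − y the rectangle is axis-aligned; the map (x,y)→(u,v) scales areas by 2.
u-values: -2, 10, -1; range = 10 − (-2) = 12.
v-values: -2, 0, 7; range = 7 − (-2) = 9.
Area = (12 × 9) / 2 = 54.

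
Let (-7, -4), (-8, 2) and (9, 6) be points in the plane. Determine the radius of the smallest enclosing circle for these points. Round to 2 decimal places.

Call the three points A, B, C in the order given.
Side lengths²: AB² = 37, AC² = 356, BC² = 305.
Since AC² = 356 ≥ 305 + 37 = 342, the angle opposite AC is not acute, so the smallest enclosing circle has AC as diameter.
Centre = midpoint of AC = (1, 1), r² = 356/4 = 89.
r = √89 ≈ 9.43.

9.43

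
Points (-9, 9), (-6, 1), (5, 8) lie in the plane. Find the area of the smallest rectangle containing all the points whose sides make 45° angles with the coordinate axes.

135

In coordinates u = x + y, v = x − y the rectangle is axis-aligned; the map (x,y)→(u,v) scales areas by 2.
u-values: 0, -5, 13; range = 13 − (-5) = 18.
v-values: -18, -7, -3; range = -3 − (-18) = 15.
Area = (18 × 15) / 2 = 135.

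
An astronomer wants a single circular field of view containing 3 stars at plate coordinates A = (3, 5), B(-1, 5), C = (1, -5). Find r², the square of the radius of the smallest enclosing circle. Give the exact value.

27.04

Side lengths²: AB² = 16, AC² = 104, BC² = 104.
Since BC² = 104 < 104 + 16 = 120, the triangle is acute, so the smallest enclosing circle is the circumcircle.
Circumcentre = (1, 0.2), r² = 27.04.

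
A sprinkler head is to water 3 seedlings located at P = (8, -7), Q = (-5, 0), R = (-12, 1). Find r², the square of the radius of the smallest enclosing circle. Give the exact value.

Side lengths²: PQ² = 218, PR² = 464, QR² = 50.
Since PR² = 464 ≥ 218 + 50 = 268, the angle opposite PR is not acute, so the smallest enclosing circle has PR as diameter.
Centre = midpoint of PR = (-2, -3), r² = 464/4 = 116.

116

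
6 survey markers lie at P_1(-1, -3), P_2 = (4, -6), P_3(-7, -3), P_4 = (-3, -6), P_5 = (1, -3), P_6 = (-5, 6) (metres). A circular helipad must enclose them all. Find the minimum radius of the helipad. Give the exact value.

7.5

The minimum enclosing circle of a finite set is fixed by two of the points (as a diameter) or three (as a circumcircle).
The farthest pair is P_2–P_6 with squared distance 225. The circle on this segment as diameter has centre (-0.5, 0) and r² = 225/4 = 56.25.
Check P_1: distance² to centre = 9.25 ≤ 56.25, so it lies inside.
All remaining points lie in this disk, and no smaller disk contains both endpoints, so this is the minimum enclosing circle.
r = √(56.25) = 7.5.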